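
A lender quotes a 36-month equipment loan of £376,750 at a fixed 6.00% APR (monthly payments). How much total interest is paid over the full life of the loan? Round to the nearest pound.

At 6.00% the monthly rate is 0.0050000, so the payment is 376,750 × 0.0050000 / (1 − 1.0050000^−36) = £11,461.46.
Total paid = 36 × £11,461.46 = £412,612.56; interest = £412,612.56 − £376,750 = £35,862.56.

£35,863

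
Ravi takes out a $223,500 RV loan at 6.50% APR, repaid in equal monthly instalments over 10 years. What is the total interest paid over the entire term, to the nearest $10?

$81,040

Monthly rate = 6.5%/12 = 0.0054167; payment = 223,500 × 0.0054167 / (1 − (1+0.0054167)^−120) = $2,537.80.
Total paid = 120 × $2,537.80 = $304,536.00; interest = $304,536.00 − $223,500 = $81,036.00.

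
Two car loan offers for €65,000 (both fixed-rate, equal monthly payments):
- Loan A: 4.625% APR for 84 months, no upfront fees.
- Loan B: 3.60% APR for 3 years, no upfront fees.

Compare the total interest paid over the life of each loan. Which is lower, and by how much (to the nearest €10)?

Loan A: at 4.625% the monthly rate is 0.0038542, so the payment is 65,000 × 0.0038542 / (1 − 1.0038542^−84) = €907.29.
Total interest on Loan A = 84 × €907.29 − €65,000 = €11,212.36.
Loan B: monthly rate = 3.6%/12 = 0.0030000; payment = 65,000 × 0.0030000 / (1 − (1+0.0030000)^−36) = €1,907.51.
Total interest on Loan B = 36 × €1,907.51 − €65,000 = €3,670.36.
Loan B is lower by €7,542.00.

Loan B by €7,540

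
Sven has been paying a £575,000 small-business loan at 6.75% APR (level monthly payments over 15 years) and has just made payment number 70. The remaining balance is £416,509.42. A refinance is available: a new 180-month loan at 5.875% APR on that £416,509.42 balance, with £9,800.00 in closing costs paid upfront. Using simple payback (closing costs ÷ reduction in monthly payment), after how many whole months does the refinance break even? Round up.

Current payment = 575,000 × 6.75%/12 / (1 − (1+0.0056250)^−180) = £5,088.23.
Refinanced payment = 416,509.42 × 0.0048958 / (1 − (1+0.0048958)^−180) = £3,486.68.
Monthly savings = £5,088.23 − £3,486.68 = £1,601.55.
Break-even = £9,800.00 / £1,601.55 = 6.12 → 7 months.

7 months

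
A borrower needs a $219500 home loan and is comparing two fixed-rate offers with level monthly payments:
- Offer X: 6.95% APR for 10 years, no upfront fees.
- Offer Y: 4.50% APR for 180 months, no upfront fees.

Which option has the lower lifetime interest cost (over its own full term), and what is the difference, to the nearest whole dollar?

Offer X: at 6.95% the monthly rate is 0.0057917, so the payment is 219,500 × 0.0057917 / (1 − 1.0057917^−120) = $2,542.93.
Total interest on Offer X = 120 × $2,542.93 − $219,500 = $85,651.60.
Offer Y: monthly rate = 4.5%/12 = 0.0037500; payment = 219,500 × 0.0037500 / (1 − (1+0.0037500)^−180) = $1,679.16.
Total interest on Offer Y = 180 × $1,679.16 − $219,500 = $82,748.80.
Offer Y is lower by $2,902.80.

Offer Y by $2,903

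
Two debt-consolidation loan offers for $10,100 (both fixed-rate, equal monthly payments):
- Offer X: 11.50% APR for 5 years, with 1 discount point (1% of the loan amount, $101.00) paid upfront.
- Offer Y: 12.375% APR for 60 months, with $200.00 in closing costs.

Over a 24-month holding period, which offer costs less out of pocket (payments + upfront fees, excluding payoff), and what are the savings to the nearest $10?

Offer X by $210

Offer X: at 11.50% the monthly rate is 0.0095833, so the payment is 10,100 × 0.0095833 / (1 − 1.0095833^−60) = $222.13.
Offer Y: monthly rate = 12.375%/12 = 0.0103125; payment = 10,100 × 0.0103125 / (1 − (1+0.0103125)^−60) = $226.59.
Over 24 months: Offer X costs 24 × $222.13 + $101.00 = $5,432.12; Offer Y costs 24 × $226.59 + $200.00 = $5,638.16.
Offer X is cheaper by $5,638.16 − $5,432.12 = $206.04.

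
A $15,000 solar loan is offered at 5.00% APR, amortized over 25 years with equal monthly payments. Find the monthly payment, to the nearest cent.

$87.69

At 5.00% the monthly rate is 0.0041667, so the payment is 15,000 × 0.0041667 / (1 − 1.0041667^−300) = $87.69.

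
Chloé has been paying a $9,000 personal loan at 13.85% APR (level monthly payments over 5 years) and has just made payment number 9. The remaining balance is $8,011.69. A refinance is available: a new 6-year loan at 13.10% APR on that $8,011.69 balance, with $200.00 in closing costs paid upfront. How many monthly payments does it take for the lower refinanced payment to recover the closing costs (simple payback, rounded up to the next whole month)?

Current payment = 9,000 × 13.85%/12 / (1 − (1+0.0115417)^−60) = $208.72.
Refinanced payment = 8,011.69 × 0.0109167 / (1 − (1+0.0109167)^−72) = $161.25.
Monthly savings = $208.72 − $161.25 = $47.47.
Break-even = $200.00 / $47.47 = 4.21 → 5 months.

5 months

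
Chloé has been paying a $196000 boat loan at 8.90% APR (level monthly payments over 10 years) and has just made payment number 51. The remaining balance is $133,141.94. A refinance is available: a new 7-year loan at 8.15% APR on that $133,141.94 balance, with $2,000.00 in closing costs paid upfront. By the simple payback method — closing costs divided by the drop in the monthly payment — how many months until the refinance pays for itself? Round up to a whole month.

6 months

Current payment = 196,000 × 8.9%/12 / (1 − (1+0.0074167)^−120) = $2,472.25.
Refinanced payment = 133,141.94 × 0.0067917 / (1 − (1+0.0067917)^−84) = $2,085.14.
Monthly savings = $2,472.25 − $2,085.14 = $387.11.
Break-even = $2,000.00 / $387.11 = 5.17 → 6 months.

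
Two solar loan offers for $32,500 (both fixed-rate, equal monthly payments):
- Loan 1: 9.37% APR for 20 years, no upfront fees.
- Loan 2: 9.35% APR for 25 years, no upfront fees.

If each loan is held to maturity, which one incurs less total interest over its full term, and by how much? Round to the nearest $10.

Loan 1: at 9.37% the monthly rate is 0.0078083, so the payment is 32,500 × 0.0078083 / (1 − 1.0078083^−240) = $300.19.
Total interest on Loan 1 = 240 × $300.19 − $32,500 = $39,545.60.
Loan 2: monthly rate = 9.35%/12 = 0.0077917; payment = 32,500 × 0.0077917 / (1 − (1+0.0077917)^−300) = $280.57.
Total interest on Loan 2 = 300 × $280.57 − $32,500 = $51,671.00.
Loan 1 is lower by $12,125.40.

Loan 1 by $12,130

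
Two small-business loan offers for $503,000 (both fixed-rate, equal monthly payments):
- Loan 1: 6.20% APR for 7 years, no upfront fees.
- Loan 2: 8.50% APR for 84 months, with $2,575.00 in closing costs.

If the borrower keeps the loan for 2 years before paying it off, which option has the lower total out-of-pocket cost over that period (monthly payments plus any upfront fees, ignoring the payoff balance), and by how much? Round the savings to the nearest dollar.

Loan 1: at 6.20% the monthly rate is 0.0051667, so the payment is 503,000 × 0.0051667 / (1 − 1.0051667^−84) = $7,396.43.
Loan 2: at 8.50% the monthly rate is 0.0070833, so the payment is 503,000 × 0.0070833 / (1 − 1.0070833^−84) = $7,965.75.
Over 24 months: Loan 1 costs 24 × $7,396.43 = $177,514.32; Loan 2 costs 24 × $7,965.75 + $2,575.00 = $193,753.00.
Loan 1 is cheaper by $193,753.00 − $177,514.32 = $16,238.68.

Loan 1 by $16,239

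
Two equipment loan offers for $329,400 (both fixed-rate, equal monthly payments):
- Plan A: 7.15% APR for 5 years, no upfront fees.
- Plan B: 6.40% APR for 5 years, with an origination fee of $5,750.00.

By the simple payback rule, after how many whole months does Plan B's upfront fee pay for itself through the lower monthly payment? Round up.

Plan A: monthly rate = 7.15%/12 = 0.0059583; payment = 329,400 × 0.0059583 / (1 − (1+0.0059583)^−60) = $6,545.85.
Plan B: monthly rate = 6.4%/12 = 0.0053333; payment = 329,400 × 0.0053333 / (1 − (1+0.0053333)^−60) = $6,429.67.
Monthly savings = $6,545.85 − $6,429.67 = $116.18.
Break-even = $5,750.00 / $116.18 = 49.49 → 50 months.

50 months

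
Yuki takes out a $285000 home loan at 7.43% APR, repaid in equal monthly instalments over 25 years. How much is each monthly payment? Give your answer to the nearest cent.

$2,093.17

At 7.43% the monthly rate is 0.0061917, so the payment is 285,000 × 0.0061917 / (1 − 1.0061917^−300) = $2,093.17.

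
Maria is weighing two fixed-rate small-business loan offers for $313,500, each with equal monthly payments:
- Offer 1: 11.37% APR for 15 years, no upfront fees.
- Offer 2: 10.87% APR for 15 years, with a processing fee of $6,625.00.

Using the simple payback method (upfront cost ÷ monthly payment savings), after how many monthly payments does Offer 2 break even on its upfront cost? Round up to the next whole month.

68 months

Offer 1: monthly rate = 11.37%/12 = 0.0094750; payment = 313,500 × 0.0094750 / (1 − (1+0.0094750)^−180) = $3,636.41.
Offer 2: at 10.87% the monthly rate is 0.0090583, so the payment is 313,500 × 0.0090583 / (1 − 1.0090583^−180) = $3,537.68.
Monthly savings = $3,636.41 − $3,537.68 = $98.73.
Break-even = $6,625.00 / $98.73 = 67.10 → 68 months.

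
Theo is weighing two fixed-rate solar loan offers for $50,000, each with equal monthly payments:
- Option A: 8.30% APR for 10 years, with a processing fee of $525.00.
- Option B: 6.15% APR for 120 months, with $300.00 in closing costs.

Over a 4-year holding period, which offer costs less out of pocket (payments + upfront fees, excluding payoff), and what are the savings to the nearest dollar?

Option B by $2,899

Option A: monthly rate = 8.3%/12 = 0.0069167; payment = 50,000 × 0.0069167 / (1 − (1+0.0069167)^−120) = $614.59.
Option B: at 6.15% the monthly rate is 0.0051250, so the payment is 50,000 × 0.0051250 / (1 − 1.0051250^−120) = $558.88.
Over 48 months: Option A costs 48 × $614.59 + $525.00 = $30,025.32; Option B costs 48 × $558.88 + $300.00 = $27,126.24.
Option B is cheaper by $30,025.32 − $27,126.24 = $2,899.08.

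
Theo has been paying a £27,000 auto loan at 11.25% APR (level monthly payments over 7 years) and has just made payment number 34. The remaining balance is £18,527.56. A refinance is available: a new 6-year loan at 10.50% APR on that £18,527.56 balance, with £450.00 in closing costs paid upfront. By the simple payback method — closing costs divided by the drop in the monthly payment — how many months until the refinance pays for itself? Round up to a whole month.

4 months

Current payment = 27,000 × 11.25%/12 / (1 − (1+0.0093750)^−84) = £465.86.
Refinanced payment = 18,527.56 × 0.0087500 / (1 − (1+0.0087500)^−72) = £347.93.
Monthly savings = £465.86 − £347.93 = £117.93.
Break-even = £450.00 / £117.93 = 3.82 → 4 months.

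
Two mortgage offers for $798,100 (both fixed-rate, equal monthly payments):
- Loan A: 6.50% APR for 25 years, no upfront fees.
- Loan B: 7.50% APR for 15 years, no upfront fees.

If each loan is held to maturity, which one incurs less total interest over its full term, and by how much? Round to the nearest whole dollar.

Loan B by $284,921

Loan A: at 6.50% the monthly rate is 0.0054167, so the payment is 798,100 × 0.0054167 / (1 − 1.0054167^−300) = $5,388.83.
Total interest on Loan A = 300 × $5,388.83 − $798,100 = $818,549.00.
Loan B: at 7.50% the monthly rate is 0.0062500, so the payment is 798,100 × 0.0062500 / (1 − 1.0062500^−180) = $7,398.49.
Total interest on Loan B = 180 × $7,398.49 − $798,100 = $533,628.20.
Loan B is lower by $284,920.80.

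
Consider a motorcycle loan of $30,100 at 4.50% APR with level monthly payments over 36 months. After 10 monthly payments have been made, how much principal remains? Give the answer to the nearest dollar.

With monthly rate i = 4.5%/12 = 0.0037500, the balance after k of n payments is P · [(1+i)^n − (1+i)^k] / [(1+i)^n − 1].
(1+0.0037500)^36 = 1.14424783 and (1+0.0037500)^10 = 1.03813918, so the balance is 30,100 × (1.14424783 − 1.03813918) / (1.14424783 − 1) = $22,141.55.

$22,142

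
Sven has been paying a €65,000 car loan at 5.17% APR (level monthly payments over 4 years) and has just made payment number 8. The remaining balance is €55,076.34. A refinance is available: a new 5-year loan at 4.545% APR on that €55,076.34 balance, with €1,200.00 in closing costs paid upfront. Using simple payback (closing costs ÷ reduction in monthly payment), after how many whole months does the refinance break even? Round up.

Current payment = 65,000 × 5.17%/12 / (1 − (1+0.0043083)^−48) = €1,501.91.
Refinanced payment = 55,076.34 × 0.0037875 / (1 − (1+0.0037875)^−60) = €1,027.92.
Monthly savings = €1,501.91 − €1,027.92 = €473.99.
Break-even = €1,200.00 / €473.99 = 2.53 → 3 months.

3 months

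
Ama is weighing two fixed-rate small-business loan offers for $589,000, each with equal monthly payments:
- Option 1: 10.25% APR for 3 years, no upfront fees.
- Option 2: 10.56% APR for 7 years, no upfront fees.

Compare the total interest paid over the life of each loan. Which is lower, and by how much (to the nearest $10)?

Option 1 by $149,060

Option 1: at 10.25% the monthly rate is 0.0085417, so the payment is 589,000 × 0.0085417 / (1 − 1.0085417^−36) = $19,074.58.
Total interest on Option 1 = 36 × $19,074.58 − $589,000 = $97,684.88.
Option 2: monthly rate = 10.56%/12 = 0.0088000; payment = 589,000 × 0.0088000 / (1 − (1+0.0088000)^−84) = $9,949.37.
Total interest on Option 2 = 84 × $9,949.37 − $589,000 = $246,747.08.
Option 1 is lower by $149,062.20.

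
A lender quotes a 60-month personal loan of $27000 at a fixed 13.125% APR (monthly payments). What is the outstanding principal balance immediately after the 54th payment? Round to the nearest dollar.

With monthly rate i = 13.125%/12 = 0.0109375, the balance after k of n payments is P · [(1+i)^n − (1+i)^k] / [(1+i)^n − 1].
(1+0.0109375)^60 = 1.92069498 and (1+0.0109375)^54 = 1.79933721, so the balance is 27,000 × (1.92069498 − 1.79933721) / (1.92069498 − 1) = $3,558.90.

$3,559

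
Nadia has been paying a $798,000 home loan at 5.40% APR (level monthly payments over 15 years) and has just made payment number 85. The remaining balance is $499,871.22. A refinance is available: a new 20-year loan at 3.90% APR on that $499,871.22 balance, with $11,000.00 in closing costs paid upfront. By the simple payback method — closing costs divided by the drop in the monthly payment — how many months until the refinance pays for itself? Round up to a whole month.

Current payment = 798,000 × 5.4%/12 / (1 − (1+0.0045000)^−180) = $6,478.06.
Refinanced payment = 499,871.22 × 0.0032500 / (1 − (1+0.0032500)^−240) = $3,002.85.
Monthly savings = $6,478.06 − $3,002.85 = $3,475.21.
Break-even = $11,000.00 / $3,475.21 = 3.17 → 4 months.

4 months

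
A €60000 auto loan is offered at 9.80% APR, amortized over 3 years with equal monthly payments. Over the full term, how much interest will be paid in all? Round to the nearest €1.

€9,494

At 9.80% the monthly rate is 0.0081667, so the payment is 60,000 × 0.0081667 / (1 − 1.0081667^−36) = €1,930.40.
Total paid = 36 × €1,930.40 = €69,494.40; interest = €69,494.40 − €60,000 = €9,494.40.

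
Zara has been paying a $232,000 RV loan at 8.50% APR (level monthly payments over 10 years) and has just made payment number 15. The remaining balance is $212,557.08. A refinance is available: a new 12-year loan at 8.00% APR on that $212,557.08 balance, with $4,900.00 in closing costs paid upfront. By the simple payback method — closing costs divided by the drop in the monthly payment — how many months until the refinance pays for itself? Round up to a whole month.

9 months

Current payment = 232,000 × 8.5%/12 / (1 − (1+0.0070833)^−120) = $2,876.47.
Refinanced payment = 212,557.08 × 0.0066667 / (1 − (1+0.0066667)^−144) = $2,300.83.
Monthly savings = $2,876.47 − $2,300.83 = $575.64.
Break-even = $4,900.00 / $575.64 = 8.51 → 9 months.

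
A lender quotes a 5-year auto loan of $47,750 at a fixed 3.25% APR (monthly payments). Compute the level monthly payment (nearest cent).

$863.32

Monthly rate = 3.25%/12 = 0.0027083; payment = 47,750 × 0.0027083 / (1 − (1+0.0027083)^−60) = $863.32.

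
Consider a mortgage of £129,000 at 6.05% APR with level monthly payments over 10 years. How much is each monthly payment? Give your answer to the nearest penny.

£1,435.41

At 6.05% the monthly rate is 0.0050417, so the payment is 129,000 × 0.0050417 / (1 − 1.0050417^−120) = £1,435.41.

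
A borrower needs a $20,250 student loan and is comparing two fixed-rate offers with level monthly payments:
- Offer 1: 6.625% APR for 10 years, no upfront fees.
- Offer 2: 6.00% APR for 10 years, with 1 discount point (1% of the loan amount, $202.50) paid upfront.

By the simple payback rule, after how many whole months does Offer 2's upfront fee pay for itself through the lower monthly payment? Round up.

Offer 1: monthly rate = 6.625%/12 = 0.0055208; payment = 20,250 × 0.0055208 / (1 − (1+0.0055208)^−120) = $231.22.
Offer 2: at 6.00% the monthly rate is 0.0050000, so the payment is 20,250 × 0.0050000 / (1 − 1.0050000^−120) = $224.82.
Monthly savings = $231.22 − $224.82 = $6.40.
Break-even = $202.50 / $6.40 = 31.64 → 32 months.

32 months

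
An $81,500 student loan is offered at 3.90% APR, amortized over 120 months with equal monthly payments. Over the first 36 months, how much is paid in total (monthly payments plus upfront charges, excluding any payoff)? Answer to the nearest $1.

$29,566

Monthly rate = 3.9%/12 = 0.0032500; payment = 81,500 × 0.0032500 / (1 − (1+0.0032500)^−120) = $821.28.
Total outlay = 36 × $821.28 = $29,566.08.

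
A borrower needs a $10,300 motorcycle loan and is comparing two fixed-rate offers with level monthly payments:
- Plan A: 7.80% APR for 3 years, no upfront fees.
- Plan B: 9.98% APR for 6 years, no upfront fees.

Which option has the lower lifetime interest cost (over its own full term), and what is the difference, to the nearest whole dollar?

Plan A: monthly rate = 7.8%/12 = 0.0065000; payment = 10,300 × 0.0065000 / (1 − (1+0.0065000)^−36) = $321.82.
Total interest on Plan A = 36 × $321.82 − $10,300 = $1,285.52.
Plan B: monthly rate = 9.98%/12 = 0.0083167; payment = 10,300 × 0.0083167 / (1 − (1+0.0083167)^−72) = $190.71.
Total interest on Plan B = 72 × $190.71 − $10,300 = $3,431.12.
Plan A is lower by $2,145.60.

Plan A by $2,146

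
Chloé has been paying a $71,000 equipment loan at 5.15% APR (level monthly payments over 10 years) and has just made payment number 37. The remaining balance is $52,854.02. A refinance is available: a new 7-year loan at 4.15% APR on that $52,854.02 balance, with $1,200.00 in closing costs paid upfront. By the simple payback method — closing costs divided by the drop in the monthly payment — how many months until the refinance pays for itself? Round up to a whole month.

Current payment = 71,000 × 5.15%/12 / (1 − (1+0.0042917)^−120) = $758.28.
Refinanced payment = 52,854.02 × 0.0034583 / (1 − (1+0.0034583)^−84) = $726.11.
Monthly savings = $758.28 − $726.11 = $32.17.
Break-even = $1,200.00 / $32.17 = 37.30 → 38 months.

38 months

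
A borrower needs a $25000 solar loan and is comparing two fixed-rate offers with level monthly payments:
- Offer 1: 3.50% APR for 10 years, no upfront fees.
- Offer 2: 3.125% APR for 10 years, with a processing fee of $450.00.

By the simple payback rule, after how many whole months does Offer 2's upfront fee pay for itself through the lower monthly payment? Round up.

Offer 1: at 3.50% the monthly rate is 0.0029167, so the payment is 25,000 × 0.0029167 / (1 − 1.0029167^−120) = $247.21.
Offer 2: at 3.125% the monthly rate is 0.0026042, so the payment is 25,000 × 0.0026042 / (1 − 1.0026042^−120) = $242.85.
Monthly savings = $247.21 − $242.85 = $4.36.
Break-even = $450.00 / $4.36 = 103.21 → 104 months.

104 months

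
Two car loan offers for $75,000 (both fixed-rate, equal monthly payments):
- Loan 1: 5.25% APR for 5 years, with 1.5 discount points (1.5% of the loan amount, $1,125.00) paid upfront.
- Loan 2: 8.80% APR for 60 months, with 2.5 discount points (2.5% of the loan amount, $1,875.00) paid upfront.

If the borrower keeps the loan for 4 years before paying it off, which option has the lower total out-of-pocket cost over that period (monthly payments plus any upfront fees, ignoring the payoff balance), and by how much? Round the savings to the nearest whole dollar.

Loan 1 by $6,782

Loan 1: monthly rate = 5.25%/12 = 0.0043750; payment = 75,000 × 0.0043750 / (1 − (1+0.0043750)^−60) = $1,423.95.
Loan 2: at 8.80% the monthly rate is 0.0073333, so the payment is 75,000 × 0.0073333 / (1 − 1.0073333^−60) = $1,549.61.
Over 48 months: Loan 1 costs 48 × $1,423.95 + $1,125.00 = $69,474.60; Loan 2 costs 48 × $1,549.61 + $1,875.00 = $76,256.28.
Loan 1 is cheaper by $76,256.28 − $69,474.60 = $6,781.68.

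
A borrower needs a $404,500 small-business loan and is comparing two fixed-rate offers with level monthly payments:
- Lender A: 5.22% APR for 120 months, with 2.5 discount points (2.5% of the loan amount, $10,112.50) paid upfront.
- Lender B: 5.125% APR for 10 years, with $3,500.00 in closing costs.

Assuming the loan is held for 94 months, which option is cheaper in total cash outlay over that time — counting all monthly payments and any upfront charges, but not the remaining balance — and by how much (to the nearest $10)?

Lender B by $8,390

Lender A: monthly rate = 5.22%/12 = 0.0043500; payment = 404,500 × 0.0043500 / (1 − (1+0.0043500)^−120) = $4,333.98.
Lender B: monthly rate = 5.125%/12 = 0.0042708; payment = 404,500 × 0.0042708 / (1 − (1+0.0042708)^−120) = $4,315.11.
Over 94 months: Lender A costs 94 × $4,333.98 + $10,112.50 = $417,506.62; Lender B costs 94 × $4,315.11 + $3,500.00 = $409,120.34.
Lender B is cheaper by $417,506.62 − $409,120.34 = $8,386.28.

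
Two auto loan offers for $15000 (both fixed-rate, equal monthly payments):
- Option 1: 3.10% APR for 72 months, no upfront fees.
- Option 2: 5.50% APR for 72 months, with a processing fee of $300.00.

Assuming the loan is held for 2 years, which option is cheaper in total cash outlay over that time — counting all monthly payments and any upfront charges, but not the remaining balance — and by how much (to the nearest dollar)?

Option 1: at 3.10% the monthly rate is 0.0025833, so the payment is 15,000 × 0.0025833 / (1 − 1.0025833^−72) = $228.58.
Option 2: monthly rate = 5.5%/12 = 0.0045833; payment = 15,000 × 0.0045833 / (1 − (1+0.0045833)^−72) = $245.07.
Over 24 months: Option 1 costs 24 × $228.58 = $5,485.92; Option 2 costs 24 × $245.07 + $300.00 = $6,181.68.
Option 1 is cheaper by $6,181.68 − $5,485.92 = $695.76.

Option 1 by $696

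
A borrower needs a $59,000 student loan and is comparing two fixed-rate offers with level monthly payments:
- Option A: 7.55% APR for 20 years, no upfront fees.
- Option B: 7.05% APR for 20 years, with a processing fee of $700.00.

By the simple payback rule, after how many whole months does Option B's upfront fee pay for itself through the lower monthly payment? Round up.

40 months

Option A: at 7.55% the monthly rate is 0.0062917, so the payment is 59,000 × 0.0062917 / (1 − 1.0062917^−240) = $477.11.
Option B: monthly rate = 7.05%/12 = 0.0058750; payment = 59,000 × 0.0058750 / (1 − (1+0.0058750)^−240) = $459.20.
Monthly savings = $477.11 − $459.20 = $17.91.
Break-even = $700.00 / $17.91 = 39.08 → 40 months.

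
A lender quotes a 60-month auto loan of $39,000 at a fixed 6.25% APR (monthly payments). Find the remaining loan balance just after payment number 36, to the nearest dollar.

$17,071

With monthly rate i = 6.25%/12 = 0.0052083, the balance after k of n payments is P · [(1+i)^n − (1+i)^k] / [(1+i)^n − 1].
(1+0.0052083)^60 = 1.36572990 and (1+0.0052083)^36 = 1.20564345, so the balance is 39,000 × (1.36572990 − 1.20564345) / (1.36572990 − 1) = $17,070.99.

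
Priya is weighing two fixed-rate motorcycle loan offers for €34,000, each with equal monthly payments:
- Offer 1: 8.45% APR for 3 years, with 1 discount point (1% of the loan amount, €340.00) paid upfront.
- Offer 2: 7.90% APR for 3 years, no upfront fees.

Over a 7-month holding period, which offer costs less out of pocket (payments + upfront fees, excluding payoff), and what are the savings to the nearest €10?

Offer 1: monthly rate = 8.45%/12 = 0.0070417; payment = 34,000 × 0.0070417 / (1 − (1+0.0070417)^−36) = €1,072.51.
Offer 2: at 7.90% the monthly rate is 0.0065833, so the payment is 34,000 × 0.0065833 / (1 − 1.0065833^−36) = €1,063.87.
Over 7 months: Offer 1 costs 7 × €1,072.51 + €340.00 = €7,847.57; Offer 2 costs 7 × €1,063.87 = €7,447.09.
Offer 2 is cheaper by €7,847.57 − €7,447.09 = €400.48.

Offer 2 by €400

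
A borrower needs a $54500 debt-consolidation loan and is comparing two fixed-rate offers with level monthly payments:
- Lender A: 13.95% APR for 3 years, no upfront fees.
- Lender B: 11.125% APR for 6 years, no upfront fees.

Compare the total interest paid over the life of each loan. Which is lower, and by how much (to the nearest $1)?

Lender A: monthly rate = 13.95%/12 = 0.0116250; payment = 54,500 × 0.0116250 / (1 − (1+0.0116250)^−36) = $1,861.36.
Total interest on Lender A = 36 × $1,861.36 − $54,500 = $12,508.96.
Lender B: at 11.125% the monthly rate is 0.0092708, so the payment is 54,500 × 0.0092708 / (1 − 1.0092708^−72) = $1,040.85.
Total interest on Lender B = 72 × $1,040.85 − $54,500 = $20,441.20.
Lender A is lower by $7,932.24.

Lender A by $7,932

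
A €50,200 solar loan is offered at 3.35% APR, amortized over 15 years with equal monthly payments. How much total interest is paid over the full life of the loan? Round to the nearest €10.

Monthly rate = 3.35%/12 = 0.0027917; payment = 50,200 × 0.0027917 / (1 − (1+0.0027917)^−180) = €355.18.
Total paid = 180 × €355.18 = €63,932.40; interest = €63,932.40 − €50,200 = €13,732.40.

€13,730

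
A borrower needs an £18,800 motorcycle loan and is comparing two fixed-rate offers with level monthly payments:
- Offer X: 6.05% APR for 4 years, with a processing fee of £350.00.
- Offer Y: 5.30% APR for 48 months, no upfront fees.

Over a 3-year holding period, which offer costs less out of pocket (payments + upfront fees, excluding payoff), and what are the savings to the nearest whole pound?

Offer Y by £582

Offer X: at 6.05% the monthly rate is 0.0050417, so the payment is 18,800 × 0.0050417 / (1 − 1.0050417^−48) = £441.95.
Offer Y: at 5.30% the monthly rate is 0.0044167, so the payment is 18,800 × 0.0044167 / (1 − 1.0044167^−48) = £435.51.
Over 36 months: Offer X costs 36 × £441.95 + £350.00 = £16,260.20; Offer Y costs 36 × £435.51 = £15,678.36.
Offer Y is cheaper by £16,260.20 − £15,678.36 = £581.84.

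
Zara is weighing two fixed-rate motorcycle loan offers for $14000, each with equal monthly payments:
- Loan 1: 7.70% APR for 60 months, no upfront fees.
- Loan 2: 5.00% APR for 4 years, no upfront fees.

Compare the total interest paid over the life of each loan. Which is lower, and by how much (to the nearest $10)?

Loan 1: at 7.70% the monthly rate is 0.0064167, so the payment is 14,000 × 0.0064167 / (1 − 1.0064167^−60) = $281.86.
Total interest on Loan 1 = 60 × $281.86 − $14,000 = $2,911.60.
Loan 2: at 5.00% the monthly rate is 0.0041667, so the payment is 14,000 × 0.0041667 / (1 − 1.0041667^−48) = $322.41.
Total interest on Loan 2 = 48 × $322.41 − $14,000 = $1,475.68.
Loan 2 is lower by $1,435.92.

Loan 2 by $1,440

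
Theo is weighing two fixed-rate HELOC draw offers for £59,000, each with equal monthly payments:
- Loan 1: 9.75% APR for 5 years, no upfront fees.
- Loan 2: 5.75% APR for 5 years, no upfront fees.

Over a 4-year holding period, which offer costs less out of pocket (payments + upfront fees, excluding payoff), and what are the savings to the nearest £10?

Loan 1: at 9.75% the monthly rate is 0.0081250, so the payment is 59,000 × 0.0081250 / (1 − 1.0081250^−60) = £1,246.33.
Loan 2: at 5.75% the monthly rate is 0.0047917, so the payment is 59,000 × 0.0047917 / (1 − 1.0047917^−60) = £1,133.79.
Over 48 months: Loan 1 costs 48 × £1,246.33 = £59,823.84; Loan 2 costs 48 × £1,133.79 = £54,421.92.
Loan 2 is cheaper by £59,823.84 − £54,421.92 = £5,401.92.

Loan 2 by £5,400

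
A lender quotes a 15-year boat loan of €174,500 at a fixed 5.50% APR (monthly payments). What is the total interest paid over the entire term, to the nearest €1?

Monthly rate = 5.5%/12 = 0.0045833; payment = 174,500 × 0.0045833 / (1 − (1+0.0045833)^−180) = €1,425.81.
Total paid = 180 × €1,425.81 = €256,645.80; interest = €256,645.80 − €174,500 = €82,145.80.

€82,146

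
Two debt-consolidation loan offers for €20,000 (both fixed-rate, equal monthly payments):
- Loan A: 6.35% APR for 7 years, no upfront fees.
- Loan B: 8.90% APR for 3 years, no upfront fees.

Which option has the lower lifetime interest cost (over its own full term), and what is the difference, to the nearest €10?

Loan B by €1,960

Loan A: monthly rate = 6.35%/12 = 0.0052917; payment = 20,000 × 0.0052917 / (1 − (1+0.0052917)^−84) = €295.54.
Total interest on Loan A = 84 × €295.54 − €20,000 = €4,825.36.
Loan B: at 8.90% the monthly rate is 0.0074167, so the payment is 20,000 × 0.0074167 / (1 − 1.0074167^−36) = €635.06.
Total interest on Loan B = 36 × €635.06 − €20,000 = €2,862.16.
Loan B is lower by €1,963.20.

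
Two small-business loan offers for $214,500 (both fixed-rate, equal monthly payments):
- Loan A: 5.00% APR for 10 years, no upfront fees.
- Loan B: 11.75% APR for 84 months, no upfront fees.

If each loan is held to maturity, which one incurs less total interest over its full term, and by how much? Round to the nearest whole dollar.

Loan A: at 5.00% the monthly rate is 0.0041667, so the payment is 214,500 × 0.0041667 / (1 − 1.0041667^−120) = $2,275.11.
Total interest on Loan A = 120 × $2,275.11 − $214,500 = $58,513.20.
Loan B: at 11.75% the monthly rate is 0.0097917, so the payment is 214,500 × 0.0097917 / (1 − 1.0097917^−84) = $3,757.89.
Total interest on Loan B = 84 × $3,757.89 − $214,500 = $101,162.76.
Loan A is lower by $42,649.56.

Loan A by $42,650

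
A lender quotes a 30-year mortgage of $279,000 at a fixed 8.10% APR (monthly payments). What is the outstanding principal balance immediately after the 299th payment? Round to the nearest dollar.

With monthly rate i = 8.1%/12 = 0.0067500, the balance after k of n payments is P · [(1+i)^n − (1+i)^k] / [(1+i)^n − 1].
(1+0.0067500)^360 = 11.26651970 and (1+0.0067500)^299 = 7.47428830, so the balance is 279,000 × (11.26651970 − 7.47428830) / (11.26651970 − 1) = $103,056.59.

$103,057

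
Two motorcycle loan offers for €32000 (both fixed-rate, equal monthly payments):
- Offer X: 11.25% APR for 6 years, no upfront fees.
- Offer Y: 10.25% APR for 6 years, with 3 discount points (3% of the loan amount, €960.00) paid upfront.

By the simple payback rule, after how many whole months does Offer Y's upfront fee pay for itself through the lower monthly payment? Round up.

59 months

Offer X: at 11.25% the monthly rate is 0.0093750, so the payment is 32,000 × 0.0093750 / (1 − 1.0093750^−72) = €613.20.
Offer Y: at 10.25% the monthly rate is 0.0085417, so the payment is 32,000 × 0.0085417 / (1 − 1.0085417^−72) = €596.87.
Monthly savings = €613.20 − €596.87 = €16.33.
Break-even = €960.00 / €16.33 = 58.79 → 59 months.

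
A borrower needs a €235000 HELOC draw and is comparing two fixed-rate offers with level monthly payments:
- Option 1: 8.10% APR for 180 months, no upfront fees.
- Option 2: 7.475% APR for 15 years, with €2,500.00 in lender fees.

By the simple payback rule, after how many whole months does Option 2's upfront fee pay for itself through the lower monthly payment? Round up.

30 months

Option 1: monthly rate = 8.1%/12 = 0.0067500; payment = 235,000 × 0.0067500 / (1 − (1+0.0067500)^−180) = €2,259.37.
Option 2: at 7.475% the monthly rate is 0.0062292, so the payment is 235,000 × 0.0062292 / (1 − 1.0062292^−180) = €2,175.14.
Monthly savings = €2,259.37 − €2,175.14 = €84.23.
Break-even = €2,500.00 / €84.23 = 29.68 → 30 months.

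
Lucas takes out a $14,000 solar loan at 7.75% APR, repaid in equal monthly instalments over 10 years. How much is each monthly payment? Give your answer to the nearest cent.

At 7.75% the monthly rate is 0.0064583, so the payment is 14,000 × 0.0064583 / (1 − 1.0064583^−120) = $168.01.

$168.01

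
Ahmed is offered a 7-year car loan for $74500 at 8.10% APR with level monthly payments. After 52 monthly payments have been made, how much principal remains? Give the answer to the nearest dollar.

With monthly rate i = 8.1%/12 = 0.0067500, the balance after k of n payments is P · [(1+i)^n − (1+i)^k] / [(1+i)^n − 1].
(1+0.0067500)^84 = 1.75961484 and (1+0.0067500)^52 = 1.41881310, so the balance is 74,500 × (1.75961484 − 1.41881310) / (1.75961484 − 1) = $33,424.48.

$33,424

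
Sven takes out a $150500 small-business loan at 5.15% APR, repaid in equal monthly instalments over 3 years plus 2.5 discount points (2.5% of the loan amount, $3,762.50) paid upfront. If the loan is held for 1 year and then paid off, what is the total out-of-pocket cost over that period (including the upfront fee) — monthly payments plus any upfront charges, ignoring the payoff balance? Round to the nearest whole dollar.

Monthly rate = 5.15%/12 = 0.0042917; payment = 150,500 × 0.0042917 / (1 − (1+0.0042917)^−36) = $4,520.76.
Total outlay = 12 × $4,520.76 + $3,762.50 = $58,011.62.

$58,012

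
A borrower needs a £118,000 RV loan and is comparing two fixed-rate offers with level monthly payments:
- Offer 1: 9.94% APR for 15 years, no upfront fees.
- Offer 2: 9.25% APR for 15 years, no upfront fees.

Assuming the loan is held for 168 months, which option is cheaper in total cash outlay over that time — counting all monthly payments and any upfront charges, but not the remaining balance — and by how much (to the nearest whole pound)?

Offer 2 by £8,276

Offer 1: monthly rate = 9.94%/12 = 0.0082833; payment = 118,000 × 0.0082833 / (1 − (1+0.0082833)^−180) = £1,263.71.
Offer 2: monthly rate = 9.25%/12 = 0.0077083; payment = 118,000 × 0.0077083 / (1 − (1+0.0077083)^−180) = £1,214.45.
Over 168 months: Offer 1 costs 168 × £1,263.71 = £212,303.28; Offer 2 costs 168 × £1,214.45 = £204,027.60.
Offer 2 is cheaper by £212,303.28 − £204,027.60 = £8,275.68.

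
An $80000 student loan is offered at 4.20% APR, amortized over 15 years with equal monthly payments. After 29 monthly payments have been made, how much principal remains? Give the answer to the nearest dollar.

$70,257

With monthly rate i = 4.2%/12 = 0.0035000, the balance after k of n payments is P · [(1+i)^n − (1+i)^k] / [(1+i)^n − 1].
(1+0.0035000)^180 = 1.87554647 and (1+0.0035000)^29 = 1.10663379, so the balance is 80,000 × (1.87554647 − 1.10663379) / (1.87554647 − 1) = $70,256.71.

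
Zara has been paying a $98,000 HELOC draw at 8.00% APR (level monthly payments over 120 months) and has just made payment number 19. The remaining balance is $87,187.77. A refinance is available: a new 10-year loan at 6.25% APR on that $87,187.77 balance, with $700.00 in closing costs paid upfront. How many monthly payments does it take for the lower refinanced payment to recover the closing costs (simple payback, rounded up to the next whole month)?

4 months

Current payment = 98,000 × 8%/12 / (1 − (1+0.0066667)^−120) = $1,189.01.
Refinanced payment = 87,187.77 × 0.0052083 / (1 − (1+0.0052083)^−120) = $978.95.
Monthly savings = $1,189.01 − $978.95 = $210.06.
Break-even = $700.00 / $210.06 = 3.33 → 4 months.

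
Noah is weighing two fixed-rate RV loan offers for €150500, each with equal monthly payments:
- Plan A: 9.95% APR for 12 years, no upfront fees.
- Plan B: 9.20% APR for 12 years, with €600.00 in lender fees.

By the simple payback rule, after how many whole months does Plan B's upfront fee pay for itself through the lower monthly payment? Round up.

10 months

Plan A: monthly rate = 9.95%/12 = 0.0082917; payment = 150,500 × 0.0082917 / (1 − (1+0.0082917)^−144) = €1,794.25.
Plan B: at 9.20% the monthly rate is 0.0076667, so the payment is 150,500 × 0.0076667 / (1 − 1.0076667^−144) = €1,729.73.
Monthly savings = €1,794.25 − €1,729.73 = €64.52.
Break-even = €600.00 / €64.52 = 9.30 → 10 months.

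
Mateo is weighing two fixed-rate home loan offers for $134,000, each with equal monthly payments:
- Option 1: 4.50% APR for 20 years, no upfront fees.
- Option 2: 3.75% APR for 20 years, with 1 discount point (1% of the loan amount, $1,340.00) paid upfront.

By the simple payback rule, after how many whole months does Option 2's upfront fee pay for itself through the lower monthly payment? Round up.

Option 1: at 4.50% the monthly rate is 0.0037500, so the payment is 134,000 × 0.0037500 / (1 − 1.0037500^−240) = $847.75.
Option 2: monthly rate = 3.75%/12 = 0.0031250; payment = 134,000 × 0.0031250 / (1 − (1+0.0031250)^−240) = $794.47.
Monthly savings = $847.75 − $794.47 = $53.28.
Break-even = $1,340.00 / $53.28 = 25.15 → 26 months.

26 months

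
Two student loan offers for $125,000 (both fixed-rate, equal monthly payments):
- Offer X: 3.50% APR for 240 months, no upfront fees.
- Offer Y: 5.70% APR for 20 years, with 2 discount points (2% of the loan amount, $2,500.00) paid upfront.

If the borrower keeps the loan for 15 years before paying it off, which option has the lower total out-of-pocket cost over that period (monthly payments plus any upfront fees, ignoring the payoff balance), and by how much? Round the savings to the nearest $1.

Offer X: monthly rate = 3.5%/12 = 0.0029167; payment = 125,000 × 0.0029167 / (1 − (1+0.0029167)^−240) = $724.95.
Offer Y: at 5.70% the monthly rate is 0.0047500, so the payment is 125,000 × 0.0047500 / (1 − 1.0047500^−240) = $874.04.
Over 180 months: Offer X costs 180 × $724.95 = $130,491.00; Offer Y costs 180 × $874.04 + $2,500.00 = $159,827.20.
Offer X is cheaper by $159,827.20 − $130,491.00 = $29,336.20.

Offer X by $29,336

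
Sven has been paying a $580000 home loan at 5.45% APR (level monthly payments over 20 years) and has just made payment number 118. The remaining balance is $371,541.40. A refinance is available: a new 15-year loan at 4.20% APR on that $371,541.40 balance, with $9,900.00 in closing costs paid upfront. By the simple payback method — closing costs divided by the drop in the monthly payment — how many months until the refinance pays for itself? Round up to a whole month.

Current payment = 580,000 × 5.45%/12 / (1 − (1+0.0045417)^−240) = $3,973.39.
Refinanced payment = 371,541.40 × 0.0035000 / (1 − (1+0.0035000)^−180) = $2,785.63.
Monthly savings = $3,973.39 − $2,785.63 = $1,187.76.
Break-even = $9,900.00 / $1,187.76 = 8.34 → 9 months.

9 months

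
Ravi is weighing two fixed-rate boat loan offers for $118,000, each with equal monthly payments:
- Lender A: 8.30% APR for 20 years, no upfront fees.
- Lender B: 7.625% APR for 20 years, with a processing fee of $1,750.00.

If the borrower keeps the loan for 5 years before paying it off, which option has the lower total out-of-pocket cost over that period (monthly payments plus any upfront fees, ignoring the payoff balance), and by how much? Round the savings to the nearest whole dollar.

Lender A: monthly rate = 8.3%/12 = 0.0069167; payment = 118,000 × 0.0069167 / (1 − (1+0.0069167)^−240) = $1,009.14.
Lender B: at 7.625% the monthly rate is 0.0063542, so the payment is 118,000 × 0.0063542 / (1 − 1.0063542^−240) = $959.64.
Over 60 months: Lender A costs 60 × $1,009.14 = $60,548.40; Lender B costs 60 × $959.64 + $1,750.00 = $59,328.40.
Lender B is cheaper by $60,548.40 − $59,328.40 = $1,220.00.

Lender B by $1,220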